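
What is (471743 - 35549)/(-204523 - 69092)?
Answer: -145398/91205 ≈ -1.5942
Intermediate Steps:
(471743 - 35549)/(-204523 - 69092) = 436194/(-273615) = 436194*(-1/273615) = -145398/91205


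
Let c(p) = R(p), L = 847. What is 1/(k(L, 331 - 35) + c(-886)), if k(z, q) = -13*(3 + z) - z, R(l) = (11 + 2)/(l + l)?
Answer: -1772/21081497 ≈ -8.4055e-5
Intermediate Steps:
R(l) = 13/(2*l) (R(l) = 13/((2*l)) = 13*(1/(2*l)) = 13/(2*l))
k(z, q) = -39 - 14*z (k(z, q) = (-39 - 13*z) - z = -39 - 14*z)
c(p) = 13/(2*p)
1/(k(L, 331 - 35) + c(-886)) = 1/((-39 - 14*847) + (13/2)/(-886)) = 1/((-39 - 11858) + (13/2)*(-1/886)) = 1/(-11897 - 13/1772) = 1/(-21081497/1772) = -1772/21081497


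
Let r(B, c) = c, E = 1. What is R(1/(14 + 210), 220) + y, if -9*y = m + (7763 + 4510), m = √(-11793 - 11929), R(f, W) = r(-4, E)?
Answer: -4088/3 - I*√23722/9 ≈ -1362.7 - 17.113*I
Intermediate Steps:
R(f, W) = 1
m = I*√23722 (m = √(-23722) = I*√23722 ≈ 154.02*I)
y = -4091/3 - I*√23722/9 (y = -(I*√23722 + (7763 + 4510))/9 = -(I*√23722 + 12273)/9 = -(12273 + I*√23722)/9 = -4091/3 - I*√23722/9 ≈ -1363.7 - 17.113*I)
R(1/(14 + 210), 220) + y = 1 + (-4091/3 - I*√23722/9) = -4088/3 - I*√23722/9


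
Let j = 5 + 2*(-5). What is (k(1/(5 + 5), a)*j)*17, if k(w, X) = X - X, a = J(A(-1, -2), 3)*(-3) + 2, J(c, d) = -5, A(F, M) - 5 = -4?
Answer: 0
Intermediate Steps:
A(F, M) = 1 (A(F, M) = 5 - 4 = 1)
j = -5 (j = 5 - 10 = -5)
a = 17 (a = -5*(-3) + 2 = 15 + 2 = 17)
k(w, X) = 0
(k(1/(5 + 5), a)*j)*17 = (0*(-5))*17 = 0*17 = 0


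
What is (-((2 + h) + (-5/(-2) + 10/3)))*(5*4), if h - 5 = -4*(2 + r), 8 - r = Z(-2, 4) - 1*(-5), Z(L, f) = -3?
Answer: 1150/3 ≈ 383.33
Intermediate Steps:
r = 6 (r = 8 - (-3 - 1*(-5)) = 8 - (-3 + 5) = 8 - 1*2 = 8 - 2 = 6)
h = -27 (h = 5 - 4*(2 + 6) = 5 - 4*8 = 5 - 32 = -27)
(-((2 + h) + (-5/(-2) + 10/3)))*(5*4) = (-((2 - 27) + (-5/(-2) + 10/3)))*(5*4) = -(-25 + (-5*(-½) + 10*(⅓)))*20 = -(-25 + (5/2 + 10/3))*20 = -(-25 + 35/6)*20 = -1*(-115/6)*20 = (115/6)*20 = 1150/3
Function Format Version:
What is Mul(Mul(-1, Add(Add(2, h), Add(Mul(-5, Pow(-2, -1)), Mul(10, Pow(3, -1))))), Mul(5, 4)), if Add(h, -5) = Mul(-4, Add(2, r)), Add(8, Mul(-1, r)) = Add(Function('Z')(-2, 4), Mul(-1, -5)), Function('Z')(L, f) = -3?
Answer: Rational(1150, 3) ≈ 383.33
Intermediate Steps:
r = 6 (r = Add(8, Mul(-1, Add(-3, Mul(-1, -5)))) = Add(8, Mul(-1, Add(-3, 5))) = Add(8, Mul(-1, 2)) = Add(8, -2) = 6)
h = -27 (h = Add(5, Mul(-4, Add(2, 6))) = Add(5, Mul(-4, 8)) = Add(5, -32) = -27)
Mul(Mul(-1, Add(Add(2, h), Add(Mul(-5, Pow(-2, -1)), Mul(10, Pow(3, -1))))), Mul(5, 4)) = Mul(Mul(-1, Add(Add(2, -27), Add(Mul(-5, Pow(-2, -1)), Mul(10, Pow(3, -1))))), Mul(5, 4)) = Mul(Mul(-1, Add(-25, Add(Mul(-5, Rational(-1, 2)), Mul(10, Rational(1, 3))))), 20) = Mul(Mul(-1, Add(-25, Add(Rational(5, 2), Rational(10, 3)))), 20) = Mul(Mul(-1, Add(-25, Rational(35, 6))), 20) = Mul(Mul(-1, Rational(-115, 6)), 20) = Mul(Rational(115, 6), 20) = Rational(1150, 3)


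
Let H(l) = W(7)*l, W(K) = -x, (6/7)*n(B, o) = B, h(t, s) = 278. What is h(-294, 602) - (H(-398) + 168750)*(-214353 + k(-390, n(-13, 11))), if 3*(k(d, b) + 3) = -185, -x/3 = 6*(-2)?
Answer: 39255157856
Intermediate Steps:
n(B, o) = 7*B/6
x = 36 (x = -18*(-2) = -3*(-12) = 36)
k(d, b) = -194/3 (k(d, b) = -3 + (1/3)*(-185) = -3 - 185/3 = -194/3)
W(K) = -36 (W(K) = -1*36 = -36)
H(l) = -36*l
h(-294, 602) - (H(-398) + 168750)*(-214353 + k(-390, n(-13, 11))) = 278 - (-36*(-398) + 168750)*(-214353 - 194/3) = 278 - (14328 + 168750)*(-643253)/3 = 278 - 183078*(-643253)/3 = 278 - 1*(-39255157578) = 278 + 39255157578 = 39255157856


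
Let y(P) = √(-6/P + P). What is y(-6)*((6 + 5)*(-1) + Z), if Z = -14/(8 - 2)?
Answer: -40*I*√5/3 ≈ -29.814*I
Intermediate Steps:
y(P) = √(P - 6/P)
Z = -7/3 (Z = -14/6 = -14*⅙ = -7/3 ≈ -2.3333)
y(-6)*((6 + 5)*(-1) + Z) = √(-6 - 6/(-6))*((6 + 5)*(-1) - 7/3) = √(-6 - 6*(-⅙))*(11*(-1) - 7/3) = √(-6 + 1)*(-11 - 7/3) = √(-5)*(-40/3) = (I*√5)*(-40/3) = -40*I*√5/3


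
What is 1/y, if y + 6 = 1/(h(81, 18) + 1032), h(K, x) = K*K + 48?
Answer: -7641/45845 ≈ -0.16667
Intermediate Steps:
h(K, x) = 48 + K² (h(K, x) = K² + 48 = 48 + K²)
y = -45845/7641 (y = -6 + 1/((48 + 81²) + 1032) = -6 + 1/((48 + 6561) + 1032) = -6 + 1/(6609 + 1032) = -6 + 1/7641 = -45845/7641 ≈ -5.9999)
1/y = 1/(-45845/7641) = -7641/45845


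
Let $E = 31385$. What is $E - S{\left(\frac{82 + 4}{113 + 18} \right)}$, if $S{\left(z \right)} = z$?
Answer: $\frac{4111349}{131} \approx 31384.0$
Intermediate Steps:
$E - S{\left(\frac{82 + 4}{113 + 18} \right)} = 31385 - \frac{82 + 4}{113 + 18} = 31385 - \frac{86}{131} = \frac{4111349}{131}$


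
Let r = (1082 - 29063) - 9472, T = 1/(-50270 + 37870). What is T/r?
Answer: 1/464417200 ≈ 2.1532e-9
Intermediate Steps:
T = -1/12400 (T = 1/(-12400) = -1/12400 ≈ -8.0645e-5)
r = -37453 (r = -27981 - 9472 = -37453)
T/r = -1/12400/(-37453) = -1/12400*(-1/37453) = 1/464417200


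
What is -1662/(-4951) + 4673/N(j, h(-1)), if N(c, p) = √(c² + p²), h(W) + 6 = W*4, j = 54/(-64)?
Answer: 1662/4951 + 149536*√103129/103129 ≈ 465.98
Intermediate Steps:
j = -27/32 (j = 54*(-1/64) = -27/32 ≈ -0.84375)
h(W) = -6 + 4*W (h(W) = -6 + W*4 = -6 + 4*W)
-1662/(-4951) + 4673/N(j, h(-1)) = -1662/(-4951) + 4673/(√((-27/32)² + (-6 + 4*(-1))²)) = -1662*(-1/4951) + 4673/(√(729/1024 + (-6 - 4)²)) = 1662/4951 + 4673/(√(729/1024 + (-10)²)) = 1662/4951 + 4673/(√(729/1024 + 100)) = 1662/4951 + 4673/(√(103129/1024)) = 1662/4951 + 4673/((√103129/32)) = 1662/4951 + 4673*(32*√103129/103129) = 1662/4951 + 149536*√103129/103129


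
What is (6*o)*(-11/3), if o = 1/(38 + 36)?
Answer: -11/37 ≈ -0.29730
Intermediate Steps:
o = 1/74 ≈ 0.013514
(6*o)*(-11/3) = (6*(1/74))*(-11/3) = 3*(-11*⅓)/37 = (3/37)*(-11/3) = -11/37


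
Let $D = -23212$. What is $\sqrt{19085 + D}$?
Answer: $i \sqrt{4127} \approx 64.242 i$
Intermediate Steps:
$\sqrt{19085 + D} = \sqrt{19085 - 23212} = \sqrt{-4127} = i \sqrt{4127}$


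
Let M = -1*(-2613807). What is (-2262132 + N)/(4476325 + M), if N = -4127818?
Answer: -456425/506438 ≈ -0.90125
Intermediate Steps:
M = 2613807
(-2262132 + N)/(4476325 + M) = (-2262132 - 4127818)/(4476325 + 2613807) = -6389950/7090132 = -6389950*1/7090132 = -456425/506438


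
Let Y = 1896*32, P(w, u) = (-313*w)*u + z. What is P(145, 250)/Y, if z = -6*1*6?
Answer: -5673143/30336 ≈ -187.01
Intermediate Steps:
z = -36 (z = -6*6 = -36)
P(w, u) = -36 - 313*u*w (P(w, u) = (-313*w)*u - 36 = -313*u*w - 36 = -36 - 313*u*w)
Y = 60672
P(145, 250)/Y = (-36 - 313*250*145)/60672 = (-36 - 11346250)*(1/60672) = -11346286*1/60672 = -5673143/30336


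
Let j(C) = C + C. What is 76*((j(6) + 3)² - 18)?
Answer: 15732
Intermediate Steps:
j(C) = 2*C
76*((j(6) + 3)² - 18) = 76*((2*6 + 3)² - 18) = 76*((12 + 3)² - 18) = 76*(15² - 18) = 76*(225 - 18) = 76*207 = 15732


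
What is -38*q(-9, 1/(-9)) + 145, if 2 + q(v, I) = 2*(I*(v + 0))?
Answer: 145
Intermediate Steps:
q(v, I) = -2 + 2*I*v (q(v, I) = -2 + 2*(I*(v + 0)) = -2 + 2*(I*v) = -2 + 2*I*v)
-38*q(-9, 1/(-9)) + 145 = -38*(-2 + 2*(-9)/(-9)) + 145 = -38*(-2 + 2*(-⅑)*(-9)) + 145 = -38*(-2 + 2) + 145 = -38*0 + 145 = 0 + 145 = 145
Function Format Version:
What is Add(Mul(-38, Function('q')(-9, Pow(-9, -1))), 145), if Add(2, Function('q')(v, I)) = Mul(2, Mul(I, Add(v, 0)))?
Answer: 145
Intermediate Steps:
Function('q')(v, I) = Add(-2, Mul(2, I, v)) (Function('q')(v, I) = Add(-2, Mul(2, Mul(I, Add(v, 0)))) = Add(-2, Mul(2, Mul(I, v))) = Add(-2, Mul(2, I, v)))
Add(Mul(-38, Function('q')(-9, Pow(-9, -1))), 145) = Add(Mul(-38, Add(-2, Mul(2, Pow(-9, -1), -9))), 145) = Add(Mul(-38, Add(-2, Mul(2, Rational(-1, 9), -9))), 145) = Add(Mul(-38, Add(-2, 2)), 145) = Add(Mul(-38, 0), 145) = Add(0, 145) = 145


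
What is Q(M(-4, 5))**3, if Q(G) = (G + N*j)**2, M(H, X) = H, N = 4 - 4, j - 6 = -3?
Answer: 4096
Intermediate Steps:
j = 3 (j = 6 - 3 = 3)
N = 0
Q(G) = G**2 (Q(G) = (G + 0*3)**2 = (G + 0)**2 = G**2)
Q(M(-4, 5))**3 = ((-4)**2)**3 = 16**3 = 4096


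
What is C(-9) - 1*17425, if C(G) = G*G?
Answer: -17344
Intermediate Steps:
C(G) = G²
C(-9) - 1*17425 = (-9)² - 1*17425 = 81 - 17425 = -17344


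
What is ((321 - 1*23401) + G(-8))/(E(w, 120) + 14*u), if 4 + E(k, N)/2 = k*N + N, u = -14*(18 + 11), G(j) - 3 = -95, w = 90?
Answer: -5793/4037 ≈ -1.4350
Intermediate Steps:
G(j) = -92 (G(j) = 3 - 95 = -92)
u = -406 (u = -14*29 = -406)
E(k, N) = -8 + 2*N + 2*N*k (E(k, N) = -8 + 2*(k*N + N) = -8 + 2*(N*k + N) = -8 + 2*(N + N*k) = -8 + (2*N + 2*N*k) = -8 + 2*N + 2*N*k)
((321 - 1*23401) + G(-8))/(E(w, 120) + 14*u) = ((321 - 1*23401) - 92)/((-8 + 2*120 + 2*120*90) + 14*(-406)) = ((321 - 23401) - 92)/((-8 + 240 + 21600) - 5684) = (-23080 - 92)/(21832 - 5684) = -23172/16148 = -23172*1/16148 = -5793/4037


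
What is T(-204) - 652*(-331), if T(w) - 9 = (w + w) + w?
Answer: 215209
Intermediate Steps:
T(w) = 9 + 3*w (T(w) = 9 + ((w + w) + w) = 9 + (2*w + w) = 9 + 3*w)
T(-204) - 652*(-331) = (9 + 3*(-204)) - 652*(-331) = (9 - 612) + 215812 = -603 + 215812 = 215209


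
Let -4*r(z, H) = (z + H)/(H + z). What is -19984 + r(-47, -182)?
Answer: -79937/4 ≈ -19984.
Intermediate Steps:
r(z, H) = -¼ (r(z, H) = -(z + H)/(4*(H + z)) = -(H + z)/(4*(H + z)) = -¼*1 = -¼)
-19984 + r(-47, -182) = -19984 - ¼ = -79937/4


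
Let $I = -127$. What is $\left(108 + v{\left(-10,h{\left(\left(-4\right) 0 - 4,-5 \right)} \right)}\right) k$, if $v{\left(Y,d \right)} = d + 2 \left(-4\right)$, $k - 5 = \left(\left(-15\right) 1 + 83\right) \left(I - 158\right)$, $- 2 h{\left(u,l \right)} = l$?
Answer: $- \frac{3971875}{2} \approx -1.9859 \cdot 10^{6}$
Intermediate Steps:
$h{\left(u,l \right)} = - \frac{l}{2}$
$k = -19375$ ($k = 5 + \left(\left(-15\right) 1 + 83\right) \left(-127 - 158\right) = 5 + \left(-15 + 83\right) \left(-285\right) = 5 + 68 \left(-285\right) = 5 - 19380 = -19375$)
$v{\left(Y,d \right)} = -8 + d$ ($v{\left(Y,d \right)} = d - 8 = -8 + d$)
$\left(108 + v{\left(-10,h{\left(\left(-4\right) 0 - 4,-5 \right)} \right)}\right) k = \left(108 - \frac{11}{2}\right) \left(-19375\right) = \frac{205}{2} \left(-19375\right) = - \frac{3971875}{2}$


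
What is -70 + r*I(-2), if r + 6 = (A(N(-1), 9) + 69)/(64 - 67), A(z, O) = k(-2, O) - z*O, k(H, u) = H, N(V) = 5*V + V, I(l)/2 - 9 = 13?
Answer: -6326/3 ≈ -2108.7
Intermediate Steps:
I(l) = 44 (I(l) = 18 + 2*13 = 18 + 26 = 44)
N(V) = 6*V
A(z, O) = -2 - O*z (A(z, O) = -2 - z*O = -2 - O*z)
r = -139/3 (r = -6 + ((-2 - 1*9*6*(-1)) + 69)/(64 - 67) = -6 + ((-2 - 1*9*(-6)) + 69)/(-3) = -6 + ((-2 + 54) + 69)*(-1/3) = -6 + (52 + 69)*(-1/3) = -6 + 121*(-1/3) = -6 - 121/3 = -139/3 ≈ -46.333)
-70 + r*I(-2) = -70 - 139/3*44 = -70 - 6116/3 = -6326/3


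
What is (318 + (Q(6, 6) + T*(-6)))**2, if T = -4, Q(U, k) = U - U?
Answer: 116964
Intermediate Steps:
Q(U, k) = 0
(318 + (Q(6, 6) + T*(-6)))**2 = (318 + (0 - 4*(-6)))**2 = (318 + (0 + 24))**2 = (318 + 24)**2 = 342**2 = 116964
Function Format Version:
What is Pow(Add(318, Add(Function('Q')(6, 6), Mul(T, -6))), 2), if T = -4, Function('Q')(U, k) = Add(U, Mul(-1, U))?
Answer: 116964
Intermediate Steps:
Function('Q')(U, k) = 0
Pow(Add(318, Add(Function('Q')(6, 6), Mul(T, -6))), 2) = Pow(Add(318, Add(0, Mul(-4, -6))), 2) = Pow(Add(318, Add(0, 24)), 2) = Pow(Add(318, 24), 2) = Pow(342, 2) = 116964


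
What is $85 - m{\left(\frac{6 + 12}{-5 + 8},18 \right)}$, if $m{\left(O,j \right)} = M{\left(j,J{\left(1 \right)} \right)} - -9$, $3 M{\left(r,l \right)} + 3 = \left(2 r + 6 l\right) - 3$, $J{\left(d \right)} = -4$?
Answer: $74$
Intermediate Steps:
$M{\left(r,l \right)} = -2 + 2 l + \frac{2 r}{3}$ ($M{\left(r,l \right)} = -1 + \frac{\left(2 r + 6 l\right) - 3}{3} = -1 + \frac{-3 + 2 r + 6 l}{3} = -1 + \left(-1 + 2 l + \frac{2 r}{3}\right) = -2 + 2 l + \frac{2 r}{3}$)
$m{\left(O,j \right)} = -1 + \frac{2 j}{3}$ ($m{\left(O,j \right)} = \left(-2 + 2 \left(-4\right) + \frac{2 j}{3}\right) - -9 = \left(-2 - 8 + \frac{2 j}{3}\right) + 9 = \left(-10 + \frac{2 j}{3}\right) + 9 = -1 + \frac{2 j}{3}$)
$85 - m{\left(\frac{6 + 12}{-5 + 8},18 \right)} = 85 - \left(-1 + \frac{2}{3} \cdot 18\right) = 85 - \left(-1 + 12\right) = 85 - 11 = 74$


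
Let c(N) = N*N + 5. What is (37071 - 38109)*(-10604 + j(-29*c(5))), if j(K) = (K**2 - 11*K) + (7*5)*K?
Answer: -752981808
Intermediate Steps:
c(N) = 5 + N**2 (c(N) = N**2 + 5 = 5 + N**2)
j(K) = K**2 + 24*K (j(K) = (K**2 - 11*K) + 35*K = K**2 + 24*K)
(37071 - 38109)*(-10604 + j(-29*c(5))) = (37071 - 38109)*(-10604 + (-29*(5 + 5**2))*(24 - 29*(5 + 5**2))) = -1038*(-10604 + (-29*(5 + 25))*(24 - 29*(5 + 25))) = -1038*(-10604 + (-29*30)*(24 - 29*30)) = -1038*(-10604 - 870*(24 - 870)) = -1038*(-10604 - 870*(-846)) = -1038*(-10604 + 736020) = -1038*725416 = -752981808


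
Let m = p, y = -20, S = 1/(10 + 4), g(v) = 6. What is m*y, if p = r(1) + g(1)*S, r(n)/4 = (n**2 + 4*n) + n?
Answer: -3420/7 ≈ -488.57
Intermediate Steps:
r(n) = 4*n**2 + 20*n (r(n) = 4*((n**2 + 4*n) + n) = 4*(n**2 + 5*n) = 4*n**2 + 20*n)
S = 1/14 ≈ 0.071429
p = 171/7 (p = 4*1*(5 + 1) + 6*(1/14) = 4*1*6 + 3/7 = 24 + 3/7 = 171/7 ≈ 24.429)
m = 171/7 ≈ 24.429
m*y = (171/7)*(-20) = -3420/7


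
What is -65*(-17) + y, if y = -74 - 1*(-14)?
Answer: 1045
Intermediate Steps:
y = -60 (y = -74 + 14 = -60)
-65*(-17) + y = -65*(-17) - 60 = 1105 - 60 = 1045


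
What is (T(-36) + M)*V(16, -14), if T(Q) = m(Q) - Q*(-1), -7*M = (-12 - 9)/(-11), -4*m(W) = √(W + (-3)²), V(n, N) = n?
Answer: -6384/11 - 12*I*√3 ≈ -580.36 - 20.785*I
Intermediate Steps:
m(W) = -√(9 + W)/4 (m(W) = -√(W + (-3)²)/4 = -√(W + 9)/4 = -√(9 + W)/4)
M = -3/11 (M = -(-12 - 9)/(7*(-11)) = -(-3)*(-1)/11 = -⅐*21/11 = -3/11 ≈ -0.27273)
T(Q) = Q - √(9 + Q)/4 (T(Q) = -√(9 + Q)/4 - Q*(-1) = -√(9 + Q)/4 - (-1)*Q = -√(9 + Q)/4 + Q = Q - √(9 + Q)/4)
(T(-36) + M)*V(16, -14) = ((-36 - √(9 - 36)/4) - 3/11)*16 = ((-36 - 3*I*√3/4) - 3/11)*16 = (-399/11 - 3*I*√3/4)*16 = -6384/11 - 12*I*√3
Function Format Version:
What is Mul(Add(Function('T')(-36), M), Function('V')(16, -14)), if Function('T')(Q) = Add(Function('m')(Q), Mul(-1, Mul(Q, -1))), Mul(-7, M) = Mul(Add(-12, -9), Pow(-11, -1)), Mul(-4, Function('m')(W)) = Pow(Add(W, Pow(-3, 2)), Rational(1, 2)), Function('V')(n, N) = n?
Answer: Add(Rational(-6384, 11), Mul(-12, I, Pow(3, Rational(1, 2)))) ≈ Add(-580.36, Mul(-20.785, I))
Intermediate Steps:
Function('m')(W) = Mul(Rational(-1, 4), Pow(Add(9, W), Rational(1, 2))) (Function('m')(W) = Mul(Rational(-1, 4), Pow(Add(W, Pow(-3, 2)), Rational(1, 2))) = Mul(Rational(-1, 4), Pow(Add(W, 9), Rational(1, 2))) = Mul(Rational(-1, 4), Pow(Add(9, W), Rational(1, 2))))
M = Rational(-3, 11) (M = Mul(Rational(-1, 7), Mul(Add(-12, -9), Pow(-11, -1))) = Mul(Rational(-1, 7), Mul(-21, Rational(-1, 11))) = Mul(Rational(-1, 7), Rational(21, 11)) = Rational(-3, 11) ≈ -0.27273)
Function('T')(Q) = Add(Q, Mul(Rational(-1, 4), Pow(Add(9, Q), Rational(1, 2)))) (Function('T')(Q) = Add(Mul(Rational(-1, 4), Pow(Add(9, Q), Rational(1, 2))), Mul(-1, Mul(Q, -1))) = Add(Mul(Rational(-1, 4), Pow(Add(9, Q), Rational(1, 2))), Mul(-1, Mul(-1, Q))) = Add(Mul(Rational(-1, 4), Pow(Add(9, Q), Rational(1, 2))), Q) = Add(Q, Mul(Rational(-1, 4), Pow(Add(9, Q), Rational(1, 2)))))
Mul(Add(Function('T')(-36), M), Function('V')(16, -14)) = Mul(Add(Add(-36, Mul(Rational(-1, 4), Pow(Add(9, -36), Rational(1, 2)))), Rational(-3, 11)), 16) = Mul(Add(Add(-36, Mul(Rational(-1, 4), Pow(-27, Rational(1, 2)))), Rational(-3, 11)), 16) = Mul(Add(Add(-36, Mul(Rational(-1, 4), Mul(3, I, Pow(3, Rational(1, 2))))), Rational(-3, 11)), 16) = Mul(Add(Add(-36, Mul(Rational(-3, 4), I, Pow(3, Rational(1, 2)))), Rational(-3, 11)), 16) = Mul(Add(Rational(-399, 11), Mul(Rational(-3, 4), I, Pow(3, Rational(1, 2)))), 16) = Add(Rational(-6384, 11), Mul(-12, I, Pow(3, Rational(1, 2))))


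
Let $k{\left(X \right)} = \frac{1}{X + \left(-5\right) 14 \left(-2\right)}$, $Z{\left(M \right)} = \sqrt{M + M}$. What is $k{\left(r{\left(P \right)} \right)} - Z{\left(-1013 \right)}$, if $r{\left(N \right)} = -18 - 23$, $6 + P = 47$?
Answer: $\frac{1}{99} - i \sqrt{2026} \approx 0.010101 - 45.011 i$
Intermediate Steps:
$P = 41$ ($P = -6 + 47 = 41$)
$Z{\left(M \right)} = \sqrt{2} \sqrt{M}$ ($Z{\left(M \right)} = \sqrt{2 M} = \sqrt{2} \sqrt{M}$)
$r{\left(N \right)} = -41$
$k{\left(X \right)} = \frac{1}{140 + X}$ ($k{\left(X \right)} = \frac{1}{X - -140} = \frac{1}{X + 140} = \frac{1}{140 + X}$)
$k{\left(r{\left(P \right)} \right)} - Z{\left(-1013 \right)} = \frac{1}{140 - 41} - \sqrt{2} \sqrt{-1013} = \frac{1}{99} - \sqrt{2} i \sqrt{1013} = \frac{1}{99} - i \sqrt{2026}$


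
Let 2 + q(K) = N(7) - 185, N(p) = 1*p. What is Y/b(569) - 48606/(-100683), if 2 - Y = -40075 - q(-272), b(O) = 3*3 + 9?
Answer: 148808317/67122 ≈ 2217.0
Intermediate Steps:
N(p) = p
b(O) = 18 (b(O) = 9 + 9 = 18)
q(K) = -180 (q(K) = -2 + (7 - 185) = -2 - 178 = -180)
Y = 39897 (Y = 2 - (-40075 - 1*(-180)) = 2 - (-40075 + 180) = 2 - 1*(-39895) = 2 + 39895 = 39897)
Y/b(569) - 48606/(-100683) = 39897/18 - 48606/(-100683) = 39897*(1/18) - 48606*(-1/100683) = 4433/2 + 16202/33561 = 148808317/67122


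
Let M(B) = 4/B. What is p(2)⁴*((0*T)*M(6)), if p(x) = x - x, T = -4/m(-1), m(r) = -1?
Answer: 0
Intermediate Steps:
T = 4 (T = -4/(-1) = -4*(-1) = 4)
p(x) = 0
p(2)⁴*((0*T)*M(6)) = 0⁴*((0*4)*(4/6)) = 0*(0*(4*(⅙))) = 0*(0*(⅔)) = 0*0 = 0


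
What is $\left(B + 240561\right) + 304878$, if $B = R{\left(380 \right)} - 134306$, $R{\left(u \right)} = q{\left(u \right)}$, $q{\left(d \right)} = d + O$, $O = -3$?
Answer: $411510$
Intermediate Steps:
$q{\left(d \right)} = -3 + d$ ($q{\left(d \right)} = d - 3 = -3 + d$)
$R{\left(u \right)} = -3 + u$
$B = -133929$ ($B = \left(-3 + 380\right) - 134306 = 377 - 134306 = -133929$)
$\left(B + 240561\right) + 304878 = \left(-133929 + 240561\right) + 304878 = 106632 + 304878 = 411510$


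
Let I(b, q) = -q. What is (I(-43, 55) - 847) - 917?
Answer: -1819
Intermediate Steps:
(I(-43, 55) - 847) - 917 = (-1*55 - 847) - 917 = (-55 - 847) - 917 = -902 - 917 = -1819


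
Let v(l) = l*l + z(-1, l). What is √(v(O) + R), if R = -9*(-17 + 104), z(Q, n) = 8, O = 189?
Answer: √34946 ≈ 186.94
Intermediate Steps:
v(l) = 8 + l² (v(l) = l*l + 8 = l² + 8 = 8 + l²)
R = -783 (R = -9*87 = -783)
√(v(O) + R) = √((8 + 189²) - 783) = √((8 + 35721) - 783) = √(35729 - 783) = √34946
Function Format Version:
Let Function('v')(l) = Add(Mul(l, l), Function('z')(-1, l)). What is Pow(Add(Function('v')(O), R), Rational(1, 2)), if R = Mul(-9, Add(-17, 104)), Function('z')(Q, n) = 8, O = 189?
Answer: Pow(34946, Rational(1, 2)) ≈ 186.94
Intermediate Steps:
Function('v')(l) = Add(8, Pow(l, 2)) (Function('v')(l) = Add(Mul(l, l), 8) = Add(Pow(l, 2), 8) = Add(8, Pow(l, 2)))
R = -783 (R = Mul(-9, 87) = -783)
Pow(Add(Function('v')(O), R), Rational(1, 2)) = Pow(Add(Add(8, Pow(189, 2)), -783), Rational(1, 2)) = Pow(Add(Add(8, 35721), -783), Rational(1, 2)) = Pow(Add(35729, -783), Rational(1, 2)) = Pow(34946, Rational(1, 2))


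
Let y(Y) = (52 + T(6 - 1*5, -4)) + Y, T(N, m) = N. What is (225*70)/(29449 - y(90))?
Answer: 7875/14653 ≈ 0.53743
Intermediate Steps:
y(Y) = 53 + Y (y(Y) = (52 + (6 - 1*5)) + Y = (52 + (6 - 5)) + Y = (52 + 1) + Y = 53 + Y)
(225*70)/(29449 - y(90)) = (225*70)/(29449 - (53 + 90)) = 15750/(29449 - 1*143) = 15750/(29449 - 143) = 15750/29306 = 15750*(1/29306) = 7875/14653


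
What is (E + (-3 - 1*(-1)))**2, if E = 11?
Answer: 81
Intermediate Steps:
(E + (-3 - 1*(-1)))**2 = (11 + (-3 - 1*(-1)))**2 = (11 + (-3 + 1))**2 = (11 - 2)**2 = 9**2 = 81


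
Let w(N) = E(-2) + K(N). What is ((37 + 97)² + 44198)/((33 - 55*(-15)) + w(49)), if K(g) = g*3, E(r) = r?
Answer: 62154/1003 ≈ 61.968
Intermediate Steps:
K(g) = 3*g
w(N) = -2 + 3*N
((37 + 97)² + 44198)/((33 - 55*(-15)) + w(49)) = ((37 + 97)² + 44198)/((33 - 55*(-15)) + (-2 + 3*49)) = (134² + 44198)/((33 + 825) + (-2 + 147)) = (17956 + 44198)/(858 + 145) = 62154/1003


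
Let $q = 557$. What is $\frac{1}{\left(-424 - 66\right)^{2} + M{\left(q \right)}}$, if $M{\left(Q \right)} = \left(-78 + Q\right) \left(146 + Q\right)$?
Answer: $\frac{1}{576837} \approx 1.7336 \cdot 10^{-6}$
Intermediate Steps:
$\frac{1}{\left(-424 - 66\right)^{2} + M{\left(q \right)}} = \frac{1}{\left(-424 - 66\right)^{2} + \left(-11388 + 557^{2} + 68 \cdot 557\right)} = \frac{1}{\left(-490\right)^{2} + \left(-11388 + 310249 + 37876\right)} = \frac{1}{240100 + 336737} = \frac{1}{576837}$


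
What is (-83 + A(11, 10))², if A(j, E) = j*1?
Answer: 5184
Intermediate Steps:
A(j, E) = j
(-83 + A(11, 10))² = (-83 + 11)² = (-72)² = 5184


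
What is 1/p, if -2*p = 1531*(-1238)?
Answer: 1/947689 ≈ 1.0552e-6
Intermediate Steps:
p = 947689 (p = -1531*(-1238)/2 = -1/2*(-1895378) = 947689)
1/p = 1/947689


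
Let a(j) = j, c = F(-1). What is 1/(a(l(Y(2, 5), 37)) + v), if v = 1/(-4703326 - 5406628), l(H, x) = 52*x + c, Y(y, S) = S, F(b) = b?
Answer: 10109954/19441441541 ≈ 0.00052002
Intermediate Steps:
c = -1
l(H, x) = -1 + 52*x (l(H, x) = 52*x - 1 = -1 + 52*x)
v = -1/10109954 (v = 1/(-10109954) = -1/10109954 ≈ -9.8912e-8)
1/(a(l(Y(2, 5), 37)) + v) = 1/((-1 + 52*37) - 1/10109954) = 1/((-1 + 1924) - 1/10109954) = 1/(1923 - 1/10109954) = 1/(19441441541/10109954) = 10109954/19441441541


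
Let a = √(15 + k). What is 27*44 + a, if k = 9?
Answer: 1188 + 2*√6 ≈ 1192.9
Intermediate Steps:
a = 2*√6 (a = √(15 + 9) = √24 = 2*√6 ≈ 4.8990)
27*44 + a = 27*44 + 2*√6 = 1188 + 2*√6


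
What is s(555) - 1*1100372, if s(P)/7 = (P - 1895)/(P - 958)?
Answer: -443440536/403 ≈ -1.1003e+6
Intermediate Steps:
s(P) = 7*(-1895 + P)/(-958 + P) (s(P) = 7*((P - 1895)/(P - 958)) = 7*((-1895 + P)/(-958 + P)) = 7*(-1895 + P)/(-958 + P))
s(555) - 1*1100372 = 7*(-1895 + 555)/(-958 + 555) - 1*1100372 = 7*(-1340)/(-403) - 1100372 = 7*(-1/403)*(-1340) - 1100372 = 9380/403 - 1100372 = -443440536/403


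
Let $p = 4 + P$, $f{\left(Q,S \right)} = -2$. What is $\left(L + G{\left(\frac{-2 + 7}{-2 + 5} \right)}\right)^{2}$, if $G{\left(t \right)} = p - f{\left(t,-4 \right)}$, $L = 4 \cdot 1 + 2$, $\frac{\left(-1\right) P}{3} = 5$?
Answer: $9$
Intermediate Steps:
$P = -15$ ($P = \left(-3\right) 5 = -15$)
$L = 6$ ($L = 4 + 2 = 6$)
$p = -11$ ($p = 4 - 15 = -11$)
$G{\left(t \right)} = -9$ ($G{\left(t \right)} = -11 - -2 = -11 + 2 = -9$)
$\left(L + G{\left(\frac{-2 + 7}{-2 + 5} \right)}\right)^{2} = \left(6 - 9\right)^{2} = \left(-3\right)^{2} = 9$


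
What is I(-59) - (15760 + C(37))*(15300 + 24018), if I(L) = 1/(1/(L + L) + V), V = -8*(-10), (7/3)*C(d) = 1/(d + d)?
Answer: -1514863638401021/2444701 ≈ -6.1965e+8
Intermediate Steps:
C(d) = 3/(14*d) (C(d) = 3/(7*(d + d)) = 3/(7*((2*d))) = 3*(1/(2*d))/7 = 3/(14*d))
V = 80
I(L) = 1/(80 + 1/(2*L)) (I(L) = 1/(1/(L + L) + 80) = 1/(1/(2*L) + 80) = 1/(80 + 1/(2*L)))
I(-59) - (15760 + C(37))*(15300 + 24018) = 2*(-59)/(1 + 160*(-59)) - (15760 + (3/14)/37)*(15300 + 24018) = 2*(-59)/(1 - 9440) - (15760 + (3/14)*(1/37))*39318 = 2*(-59)/(-9439) - (15760 + 3/518)*39318 = 2*(-59)*(-1/9439) - 8163683*39318/518 = 118/9439 - 1*160489844097/259 = 118/9439 - 160489844097/259 = -1514863638401021/2444701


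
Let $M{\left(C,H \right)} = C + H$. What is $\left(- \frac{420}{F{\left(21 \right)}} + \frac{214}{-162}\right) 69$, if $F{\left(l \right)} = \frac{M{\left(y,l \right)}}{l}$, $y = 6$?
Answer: $- \frac{611041}{27} \approx -22631.0$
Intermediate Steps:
$F{\left(l \right)} = \frac{6 + l}{l}$
$\left(- \frac{420}{F{\left(21 \right)}} + \frac{214}{-162}\right) 69 = \left(- \frac{420}{\frac{1}{21} \left(6 + 21\right)} + \frac{214}{-162}\right) 69 = \left(- \frac{420}{\frac{1}{21} \cdot 27} + 214 \left(- \frac{1}{162}\right)\right) 69 = \left(- \frac{420}{\frac{9}{7}} - \frac{107}{81}\right) 69 = \left(\left(-420\right) \frac{7}{9} - \frac{107}{81}\right) 69 = \left(- \frac{980}{3} - \frac{107}{81}\right) 69 = \left(- \frac{26567}{81}\right) 69 = - \frac{611041}{27}$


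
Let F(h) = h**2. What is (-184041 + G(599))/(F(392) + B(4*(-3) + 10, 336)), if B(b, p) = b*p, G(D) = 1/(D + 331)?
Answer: -171158129/142282560 ≈ -1.2029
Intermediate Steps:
G(D) = 1/(331 + D)
(-184041 + G(599))/(F(392) + B(4*(-3) + 10, 336)) = (-184041 + 1/(331 + 599))/(392**2 + (4*(-3) + 10)*336) = (-184041 + 1/930)/(153664 + (-12 + 10)*336) = (-184041 + 1/930)/(153664 - 2*336) = -171158129/(930*(153664 - 672)) = -171158129/930/152992 = -171158129/930*1/152992 = -171158129/142282560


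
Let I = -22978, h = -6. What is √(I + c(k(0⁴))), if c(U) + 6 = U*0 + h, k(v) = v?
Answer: 11*I*√190 ≈ 151.62*I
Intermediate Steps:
c(U) = -12 (c(U) = -6 + (U*0 - 6) = -6 + (0 - 6) = -6 - 6 = -12)
√(I + c(k(0⁴))) = √(-22978 - 12) = √(-22990) = 11*I*√190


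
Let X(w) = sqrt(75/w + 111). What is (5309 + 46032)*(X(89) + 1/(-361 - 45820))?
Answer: -51341/46181 + 154023*sqrt(98434)/89 ≈ 5.4296e+5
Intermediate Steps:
X(w) = sqrt(111 + 75/w)
(5309 + 46032)*(X(89) + 1/(-361 - 45820)) = (5309 + 46032)*(sqrt(111 + 75/89) + 1/(-361 - 45820)) = 51341*(sqrt(111 + 75*(1/89)) + 1/(-46181)) = 51341*(sqrt(111 + 75/89) - 1/46181) = 51341*(sqrt(9954/89) - 1/46181) = 51341*(3*sqrt(98434)/89 - 1/46181) = 51341*(-1/46181 + 3*sqrt(98434)/89) = -51341/46181 + 154023*sqrt(98434)/89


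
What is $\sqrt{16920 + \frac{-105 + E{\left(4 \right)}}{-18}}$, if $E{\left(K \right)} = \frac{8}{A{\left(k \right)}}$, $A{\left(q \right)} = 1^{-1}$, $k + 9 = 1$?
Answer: $\frac{\sqrt{609314}}{6} \approx 130.1$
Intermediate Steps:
$k = -8$ ($k = -9 + 1 = -8$)
$A{\left(q \right)} = 1$
$E{\left(K \right)} = 8$ ($E{\left(K \right)} = \frac{8}{1} = 8 \cdot 1 = 8$)
$\sqrt{16920 + \frac{-105 + E{\left(4 \right)}}{-18}} = \sqrt{16920 + \frac{-105 + 8}{-18}} = \sqrt{16920 - - \frac{97}{18}} = \sqrt{16920 + \frac{97}{18}} = \sqrt{\frac{304657}{18}} = \frac{\sqrt{609314}}{6}$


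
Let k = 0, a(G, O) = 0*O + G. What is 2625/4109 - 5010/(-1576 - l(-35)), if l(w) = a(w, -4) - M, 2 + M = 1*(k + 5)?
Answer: 1758810/451403 ≈ 3.8963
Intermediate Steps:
a(G, O) = G (a(G, O) = 0 + G = G)
M = 3 (M = -2 + 1*(0 + 5) = -2 + 1*5 = -2 + 5 = 3)
l(w) = -3 + w (l(w) = w - 1*3 = w - 3 = -3 + w)
2625/4109 - 5010/(-1576 - l(-35)) = 2625/4109 - 5010/(-1576 - (-3 - 35)) = 2625*(1/4109) - 5010/(-1576 - 1*(-38)) = 375/587 - 5010/(-1576 + 38) = 375/587 - 5010/(-1538) = 375/587 - 5010*(-1/1538) = 375/587 + 2505/769 = 1758810/451403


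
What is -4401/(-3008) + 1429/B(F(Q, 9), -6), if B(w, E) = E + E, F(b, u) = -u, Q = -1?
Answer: -1061405/9024 ≈ -117.62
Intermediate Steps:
B(w, E) = 2*E
-4401/(-3008) + 1429/B(F(Q, 9), -6) = -4401/(-3008) + 1429/((2*(-6))) = -4401*(-1/3008) + 1429/(-12) = 4401/3008 + 1429*(-1/12) = 4401/3008 - 1429/12 = -1061405/9024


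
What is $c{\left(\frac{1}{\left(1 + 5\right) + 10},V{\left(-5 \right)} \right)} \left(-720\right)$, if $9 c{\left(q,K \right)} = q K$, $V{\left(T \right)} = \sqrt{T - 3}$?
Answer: $- 10 i \sqrt{2} \approx - 14.142 i$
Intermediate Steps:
$V{\left(T \right)} = \sqrt{-3 + T}$
$c{\left(q,K \right)} = \frac{K q}{9}$ ($c{\left(q,K \right)} = \frac{q K}{9} = \frac{K q}{9}$)
$c{\left(\frac{1}{\left(1 + 5\right) + 10},V{\left(-5 \right)} \right)} \left(-720\right) = \frac{\sqrt{-3 - 5}}{9 \left(\left(1 + 5\right) + 10\right)} \left(-720\right) = \frac{\sqrt{-8}}{9 \left(6 + 10\right)} \left(-720\right) = \frac{2 i \sqrt{2}}{9 \cdot 16} \left(-720\right) = \frac{1}{9} \cdot 2 i \sqrt{2} \cdot \frac{1}{16} \left(-720\right) = \frac{i \sqrt{2}}{72} \left(-720\right) = - 10 i \sqrt{2}$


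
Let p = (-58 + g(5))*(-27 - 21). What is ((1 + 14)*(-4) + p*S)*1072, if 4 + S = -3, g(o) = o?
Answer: -19154496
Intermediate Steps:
S = -7 (S = -4 - 3 = -7)
p = 2544 (p = (-58 + 5)*(-27 - 21) = -53*(-48) = 2544)
((1 + 14)*(-4) + p*S)*1072 = ((1 + 14)*(-4) + 2544*(-7))*1072 = (15*(-4) - 17808)*1072 = (-60 - 17808)*1072 = -17868*1072 = -19154496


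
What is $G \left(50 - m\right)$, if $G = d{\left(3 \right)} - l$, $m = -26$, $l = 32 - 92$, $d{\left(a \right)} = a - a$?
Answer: $4560$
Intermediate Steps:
$d{\left(a \right)} = 0$
$l = -60$
$G = 60$ ($G = 0 - -60 = 0 + 60 = 60$)
$G \left(50 - m\right) = 60 \left(50 - -26\right) = 60 \left(50 + 26\right) = 60 \cdot 76 = 4560$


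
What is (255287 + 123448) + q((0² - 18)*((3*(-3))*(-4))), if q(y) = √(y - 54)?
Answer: 378735 + 3*I*√78 ≈ 3.7874e+5 + 26.495*I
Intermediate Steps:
q(y) = √(-54 + y)
(255287 + 123448) + q((0² - 18)*((3*(-3))*(-4))) = (255287 + 123448) + √(-54 + (0² - 18)*((3*(-3))*(-4))) = 378735 + √(-54 + (0 - 18)*(-9*(-4))) = 378735 + √(-54 - 18*36) = 378735 + √(-54 - 648) = 378735 + √(-702) = 378735 + 3*I*√78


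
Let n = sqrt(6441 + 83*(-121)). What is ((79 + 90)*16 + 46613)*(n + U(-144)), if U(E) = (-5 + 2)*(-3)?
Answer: 443853 + 49317*I*sqrt(3602) ≈ 4.4385e+5 + 2.9598e+6*I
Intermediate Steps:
U(E) = 9 (U(E) = -3*(-3) = 9)
n = I*sqrt(3602) (n = sqrt(6441 - 10043) = sqrt(-3602) = I*sqrt(3602) ≈ 60.017*I)
((79 + 90)*16 + 46613)*(n + U(-144)) = ((79 + 90)*16 + 46613)*(I*sqrt(3602) + 9) = (169*16 + 46613)*(9 + I*sqrt(3602)) = (2704 + 46613)*(9 + I*sqrt(3602)) = 49317*(9 + I*sqrt(3602)) = 443853 + 49317*I*sqrt(3602)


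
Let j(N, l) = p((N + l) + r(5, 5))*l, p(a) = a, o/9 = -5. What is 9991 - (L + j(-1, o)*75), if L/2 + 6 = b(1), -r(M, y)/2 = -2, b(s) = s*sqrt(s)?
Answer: -131749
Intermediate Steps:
b(s) = s**(3/2)
r(M, y) = 4 (r(M, y) = -2*(-2) = 4)
o = -45 (o = 9*(-5) = -45)
j(N, l) = l*(4 + N + l) (j(N, l) = ((N + l) + 4)*l = (4 + N + l)*l = l*(4 + N + l))
L = -10 (L = -12 + 2*1**(3/2) = -12 + 2*1 = -12 + 2 = -10)
9991 - (L + j(-1, o)*75) = 9991 - (-10 - 45*(4 - 1 - 45)*75) = 9991 - (-10 - 45*(-42)*75) = 9991 - (-10 + 1890*75) = 9991 - (-10 + 141750) = 9991 - 1*141740 = 9991 - 141740 = -131749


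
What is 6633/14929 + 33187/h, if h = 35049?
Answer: 103989820/74749503 ≈ 1.3912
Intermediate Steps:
6633/14929 + 33187/h = 6633/14929 + 33187/35049 = 6633*(1/14929) + 33187*(1/35049) = 6633/14929 + 4741/5007 = 103989820/74749503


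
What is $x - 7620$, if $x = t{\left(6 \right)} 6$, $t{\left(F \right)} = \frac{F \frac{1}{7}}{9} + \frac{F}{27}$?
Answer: $- \frac{159980}{21} \approx -7618.1$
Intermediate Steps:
$t{\left(F \right)} = \frac{10 F}{189}$ ($t{\left(F \right)} = F \frac{1}{7} \cdot \frac{1}{9} + F \frac{1}{27} = \frac{F}{7} \cdot \frac{1}{9} + \frac{F}{27} = \frac{F}{63} + \frac{F}{27} = \frac{10 F}{189}$)
$x = \frac{40}{21}$ ($x = \frac{10}{189} \cdot 6 \cdot 6 = \frac{20}{63} \cdot 6 = \frac{40}{21} \approx 1.9048$)
$x - 7620 = \frac{40}{21} - 7620 = - \frac{159980}{21}$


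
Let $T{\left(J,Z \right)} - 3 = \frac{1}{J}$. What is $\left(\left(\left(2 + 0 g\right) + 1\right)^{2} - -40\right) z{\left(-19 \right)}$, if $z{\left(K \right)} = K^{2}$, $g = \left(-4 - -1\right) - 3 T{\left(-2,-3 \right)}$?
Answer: $17689$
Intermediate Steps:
$T{\left(J,Z \right)} = 3 + \frac{1}{J}$
$g = - \frac{21}{2}$ ($g = \left(-4 - -1\right) - 3 \left(3 + \frac{1}{-2}\right) = \left(-4 + 1\right) - 3 \left(3 - \frac{1}{2}\right) = -3 - \frac{15}{2} = - \frac{21}{2} \approx -10.5$)
$\left(\left(\left(2 + 0 g\right) + 1\right)^{2} - -40\right) z{\left(-19 \right)} = \left(\left(\left(2 + 0 \left(- \frac{21}{2}\right)\right) + 1\right)^{2} - -40\right) \left(-19\right)^{2} = \left(\left(\left(2 + 0\right) + 1\right)^{2} + 40\right) 361 = \left(\left(2 + 1\right)^{2} + 40\right) 361 = \left(3^{2} + 40\right) 361 = \left(9 + 40\right) 361 = 49 \cdot 361 = 17689$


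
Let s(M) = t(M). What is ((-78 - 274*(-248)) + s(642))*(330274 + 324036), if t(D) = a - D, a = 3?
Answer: 43992532850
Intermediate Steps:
t(D) = 3 - D
s(M) = 3 - M
((-78 - 274*(-248)) + s(642))*(330274 + 324036) = ((-78 - 274*(-248)) + (3 - 1*642))*(330274 + 324036) = ((-78 + 67952) + (3 - 642))*654310 = (67874 - 639)*654310 = 67235*654310 = 43992532850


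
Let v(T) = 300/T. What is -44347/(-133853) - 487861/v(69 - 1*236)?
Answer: 10905390262411/40155900 ≈ 2.7158e+5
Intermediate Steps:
-44347/(-133853) - 487861/v(69 - 1*236) = -44347/(-133853) - 487861/(300/(69 - 1*236)) = -44347*(-1/133853) - 487861/(300/(69 - 236)) = 44347/133853 - 487861/(300/(-167)) = 44347/133853 - 487861/(300*(-1/167)) = 44347/133853 - 487861/(-300/167) = 44347/133853 - 487861*(-167/300) = 44347/133853 + 81472787/300 = 10905390262411/40155900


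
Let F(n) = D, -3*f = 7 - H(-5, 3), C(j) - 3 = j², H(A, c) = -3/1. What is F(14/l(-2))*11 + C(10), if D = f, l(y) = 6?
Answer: 199/3 ≈ 66.333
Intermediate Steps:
H(A, c) = -3 (H(A, c) = -3*1 = -3)
C(j) = 3 + j²
f = -10/3 (f = -(7 - 1*(-3))/3 = -(7 + 3)/3 = -⅓*10 = -10/3 ≈ -3.3333)
D = -10/3 ≈ -3.3333
F(n) = -10/3
F(14/l(-2))*11 + C(10) = -10/3*11 + (3 + 10²) = -110/3 + (3 + 100) = -110/3 + 103 = 199/3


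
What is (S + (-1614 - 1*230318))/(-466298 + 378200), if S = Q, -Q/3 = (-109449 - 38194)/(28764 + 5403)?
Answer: 2641325905/1003348122 ≈ 2.6325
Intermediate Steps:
Q = 147643/11389 (Q = -3*(-109449 - 38194)/(28764 + 5403) = -(-442929)/34167 = -3*(-147643/34167) = 147643/11389 ≈ 12.964)
S = 147643/11389 ≈ 12.964
(S + (-1614 - 1*230318))/(-466298 + 378200) = (147643/11389 + (-1614 - 1*230318))/(-466298 + 378200) = (147643/11389 + (-1614 - 230318))/(-88098) = (147643/11389 - 231932)*(-1/88098) = -2641325905/11389*(-1/88098) = 2641325905/1003348122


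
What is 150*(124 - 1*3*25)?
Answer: 7350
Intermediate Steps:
150*(124 - 1*3*25) = 150*(124 - 3*25) = 150*(124 - 75) = 150*49 = 7350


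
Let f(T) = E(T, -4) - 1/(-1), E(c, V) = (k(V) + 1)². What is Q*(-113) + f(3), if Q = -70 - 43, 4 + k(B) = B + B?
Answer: 12891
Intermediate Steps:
k(B) = -4 + 2*B (k(B) = -4 + (B + B) = -4 + 2*B)
Q = -113
E(c, V) = (-3 + 2*V)² (E(c, V) = ((-4 + 2*V) + 1)² = (-3 + 2*V)²)
f(T) = 122 (f(T) = (-3 + 2*(-4))² - 1/(-1) = (-3 - 8)² - 1*(-1) = (-11)² + 1 = 121 + 1 = 122)
Q*(-113) + f(3) = -113*(-113) + 122 = 12769 + 122 = 12891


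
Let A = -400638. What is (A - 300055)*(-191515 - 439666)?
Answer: 442264108433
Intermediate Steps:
(A - 300055)*(-191515 - 439666) = (-400638 - 300055)*(-191515 - 439666) = -700693*(-631181) = 442264108433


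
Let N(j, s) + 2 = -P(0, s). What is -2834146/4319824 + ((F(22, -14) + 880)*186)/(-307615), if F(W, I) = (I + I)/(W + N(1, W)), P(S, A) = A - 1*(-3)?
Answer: -3958485356971/3322106649400 ≈ -1.1916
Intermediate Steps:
P(S, A) = 3 + A (P(S, A) = A + 3 = 3 + A)
N(j, s) = -5 - s (N(j, s) = -2 - (3 + s) = -2 + (-3 - s) = -5 - s)
F(W, I) = -2*I/5 (F(W, I) = (I + I)/(W + (-5 - W)) = (2*I)/(-5) = (2*I)*(-⅕) = -2*I/5)
-2834146/4319824 + ((F(22, -14) + 880)*186)/(-307615) = -2834146/4319824 + ((-⅖*(-14) + 880)*186)/(-307615) = -2834146*1/4319824 + ((28/5 + 880)*186)*(-1/307615) = -1417073/2159912 + ((4428/5)*186)*(-1/307615) = -1417073/2159912 + (823608/5)*(-1/307615) = -1417073/2159912 - 823608/1538075 = -3958485356971/3322106649400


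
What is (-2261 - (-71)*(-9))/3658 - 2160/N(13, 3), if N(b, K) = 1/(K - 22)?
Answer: 75060710/1829 ≈ 41039.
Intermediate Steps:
N(b, K) = 1/(-22 + K)
(-2261 - (-71)*(-9))/3658 - 2160/N(13, 3) = (-2261 - (-71)*(-9))/3658 - 2160/(1/(-22 + 3)) = (-2261 - 1*639)*(1/3658) - 2160/(1/(-19)) = (-2261 - 639)*(1/3658) - 2160/(-1/19) = -2900*1/3658 - 2160*(-19) = -1450/1829 + 41040 = 75060710/1829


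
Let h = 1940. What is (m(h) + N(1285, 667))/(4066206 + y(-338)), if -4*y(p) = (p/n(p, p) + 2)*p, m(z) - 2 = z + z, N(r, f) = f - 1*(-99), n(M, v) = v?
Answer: 9296/8132919 ≈ 0.0011430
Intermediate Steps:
N(r, f) = 99 + f (N(r, f) = f + 99 = 99 + f)
m(z) = 2 + 2*z (m(z) = 2 + (z + z) = 2 + 2*z)
y(p) = -3*p/4 (y(p) = -(p/p + 2)*p/4 = -(1 + 2)*p/4 = -3*p/4)
(m(h) + N(1285, 667))/(4066206 + y(-338)) = ((2 + 2*1940) + (99 + 667))/(4066206 - 3/4*(-338)) = ((2 + 3880) + 766)/(4066206 + 507/2) = (3882 + 766)/(8132919/2) = 4648*(2/8132919) = 9296/8132919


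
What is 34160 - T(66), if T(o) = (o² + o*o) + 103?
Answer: 25345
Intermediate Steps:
T(o) = 103 + 2*o² (T(o) = (o² + o²) + 103 = 2*o² + 103 = 103 + 2*o²)
34160 - T(66) = 34160 - (103 + 2*66²) = 34160 - (103 + 2*4356) = 34160 - (103 + 8712) = 34160 - 1*8815 = 34160 - 8815 = 25345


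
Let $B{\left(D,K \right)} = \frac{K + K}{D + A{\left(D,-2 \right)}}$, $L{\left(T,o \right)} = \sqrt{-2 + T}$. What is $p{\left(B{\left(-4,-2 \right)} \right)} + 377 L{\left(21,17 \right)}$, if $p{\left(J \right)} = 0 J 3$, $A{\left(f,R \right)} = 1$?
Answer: $377 \sqrt{19} \approx 1643.3$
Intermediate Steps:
$B{\left(D,K \right)} = \frac{2 K}{1 + D}$ ($B{\left(D,K \right)} = \frac{K + K}{D + 1} = \frac{2 K}{1 + D}$)
$p{\left(J \right)} = 0$ ($p{\left(J \right)} = 0 \cdot 3 = 0$)
$p{\left(B{\left(-4,-2 \right)} \right)} + 377 L{\left(21,17 \right)} = 0 + 377 \sqrt{-2 + 21} = 0 + 377 \sqrt{19} = 377 \sqrt{19}$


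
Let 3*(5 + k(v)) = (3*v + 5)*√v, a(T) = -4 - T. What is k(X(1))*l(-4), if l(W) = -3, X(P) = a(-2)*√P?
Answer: 15 + I*√2 ≈ 15.0 + 1.4142*I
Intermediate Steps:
X(P) = -2*√P (X(P) = (-4 - 1*(-2))*√P = (-4 + 2)*√P = -2*√P)
k(v) = -5 + √v*(5 + 3*v)/3 (k(v) = -5 + ((3*v + 5)*√v)/3 = -5 + ((5 + 3*v)*√v)/3 = -5 + (√v*(5 + 3*v))/3 = -5 + √v*(5 + 3*v)/3)
k(X(1))*l(-4) = (-5 + (-2*√1)^(3/2) + 5*√(-2*√1)/3)*(-3) = (-5 + (-2*1)^(3/2) + 5*√(-2*1)/3)*(-3) = (-5 + (-2)^(3/2) + 5*√(-2)/3)*(-3) = (-5 - 2*I*√2 + 5*(I*√2)/3)*(-3) = (-5 - 2*I*√2 + 5*I*√2/3)*(-3) = (-5 - I*√2/3)*(-3) = 15 + I*√2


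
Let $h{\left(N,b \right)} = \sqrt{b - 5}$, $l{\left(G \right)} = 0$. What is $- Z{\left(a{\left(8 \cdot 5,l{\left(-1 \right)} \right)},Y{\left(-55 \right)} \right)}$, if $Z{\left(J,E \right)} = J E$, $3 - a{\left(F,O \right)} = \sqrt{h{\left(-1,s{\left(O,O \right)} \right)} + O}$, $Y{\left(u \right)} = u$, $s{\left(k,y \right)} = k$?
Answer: $165 - 55 \sqrt[4]{5} \sqrt{i} \approx 106.84 - 58.155 i$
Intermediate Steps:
$h{\left(N,b \right)} = \sqrt{-5 + b}$
$a{\left(F,O \right)} = 3 - \sqrt{O + \sqrt{-5 + O}}$ ($a{\left(F,O \right)} = 3 - \sqrt{\sqrt{-5 + O} + O} = 3 - \sqrt{O + \sqrt{-5 + O}}$)
$Z{\left(J,E \right)} = E J$
$- Z{\left(a{\left(8 \cdot 5,l{\left(-1 \right)} \right)},Y{\left(-55 \right)} \right)} = - \left(-55\right) \left(3 - \sqrt{0 + \sqrt{-5 + 0}}\right) = - \left(-55\right) \left(3 - \sqrt{0 + \sqrt{-5}}\right) = - \left(-55\right) \left(3 - \sqrt{0 + i \sqrt{5}}\right) = - \left(-55\right) \left(3 - \sqrt{i \sqrt{5}}\right) = - \left(-55\right) \left(3 - \sqrt[4]{5} \sqrt{i}\right) = - (-165 + 55 \sqrt[4]{5} \sqrt{i}) = 165 - 55 \sqrt[4]{5} \sqrt{i}$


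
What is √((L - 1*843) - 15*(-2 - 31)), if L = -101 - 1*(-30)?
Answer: I*√419 ≈ 20.469*I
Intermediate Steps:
L = -71 (L = -101 + 30 = -71)
√((L - 1*843) - 15*(-2 - 31)) = √((-71 - 1*843) - 15*(-2 - 31)) = √((-71 - 843) - 15*(-33)) = √(-914 + 495) = √(-419) = I*√419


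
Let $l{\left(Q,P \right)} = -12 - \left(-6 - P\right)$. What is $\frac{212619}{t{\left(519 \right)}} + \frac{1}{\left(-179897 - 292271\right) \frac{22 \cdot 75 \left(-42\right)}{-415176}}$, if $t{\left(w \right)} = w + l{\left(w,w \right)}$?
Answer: $\frac{24156796560361}{117251118600} \approx 206.03$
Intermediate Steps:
$l{\left(Q,P \right)} = -6 + P$ ($l{\left(Q,P \right)} = -12 + \left(6 + P\right) = -6 + P$)
$t{\left(w \right)} = -6 + 2 w$ ($t{\left(w \right)} = w + \left(-6 + w\right) = -6 + 2 w$)
$\frac{212619}{t{\left(519 \right)}} + \frac{1}{\left(-179897 - 292271\right) \frac{22 \cdot 75 \left(-42\right)}{-415176}} = \frac{212619}{-6 + 2 \cdot 519} + \frac{1}{\left(-179897 - 292271\right) \frac{22 \cdot 75 \left(-42\right)}{-415176}} = \frac{212619}{-6 + 1038} + \frac{1}{\left(-472168\right) 1650 \left(-42\right) \left(- \frac{1}{415176}\right)} = \frac{212619}{1032} - \frac{1}{472168 \left(\left(-69300\right) \left(- \frac{1}{415176}\right)\right)} = 212619 \cdot \frac{1}{1032} - \frac{1}{472168 \cdot \frac{5775}{34598}} = \frac{70873}{344} - \frac{17299}{1363385100} = \frac{24156796560361}{117251118600}$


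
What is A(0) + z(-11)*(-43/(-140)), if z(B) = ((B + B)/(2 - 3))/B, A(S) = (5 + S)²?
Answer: 1707/70 ≈ 24.386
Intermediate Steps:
z(B) = -2 (z(B) = ((2*B)/(-1))/B = ((2*B)*(-1))/B = (-2*B)/B = -2)
A(0) + z(-11)*(-43/(-140)) = (5 + 0)² - (-86)/(-140) = 5² - (-86)*(-1)/140 = 25 - 2*43/140 = 25 - 43/70 = 1707/70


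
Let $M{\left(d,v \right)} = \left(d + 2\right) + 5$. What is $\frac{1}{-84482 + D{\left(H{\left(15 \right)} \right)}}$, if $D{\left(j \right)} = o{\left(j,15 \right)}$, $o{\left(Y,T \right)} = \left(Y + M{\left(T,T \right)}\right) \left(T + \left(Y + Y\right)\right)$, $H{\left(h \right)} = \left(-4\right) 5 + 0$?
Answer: $- \frac{1}{84532} \approx -1.183 \cdot 10^{-5}$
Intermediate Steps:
$M{\left(d,v \right)} = 7 + d$ ($M{\left(d,v \right)} = \left(2 + d\right) + 5 = 7 + d$)
$H{\left(h \right)} = -20$ ($H{\left(h \right)} = -20 + 0 = -20$)
$o{\left(Y,T \right)} = \left(T + 2 Y\right) \left(7 + T + Y\right)$ ($o{\left(Y,T \right)} = \left(Y + \left(7 + T\right)\right) \left(T + \left(Y + Y\right)\right) = \left(7 + T + Y\right) \left(T + 2 Y\right) = \left(T + 2 Y\right) \left(7 + T + Y\right)$)
$D{\left(j \right)} = 330 + 2 j^{2} + 59 j$ ($D{\left(j \right)} = 2 j^{2} + 15 j + 15 \left(7 + 15\right) + 2 j \left(7 + 15\right) = 2 j^{2} + 15 j + 15 \cdot 22 + 2 j 22 = 2 j^{2} + 15 j + 330 + 44 j = 330 + 2 j^{2} + 59 j$)
$\frac{1}{-84482 + D{\left(H{\left(15 \right)} \right)}} = \frac{1}{-84482 + \left(330 + 2 \left(-20\right)^{2} + 59 \left(-20\right)\right)} = \frac{1}{-84482 + \left(330 + 2 \cdot 400 - 1180\right)} = \frac{1}{-84482 + \left(330 + 800 - 1180\right)} = \frac{1}{-84482 - 50} = \frac{1}{-84532} = - \frac{1}{84532}$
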